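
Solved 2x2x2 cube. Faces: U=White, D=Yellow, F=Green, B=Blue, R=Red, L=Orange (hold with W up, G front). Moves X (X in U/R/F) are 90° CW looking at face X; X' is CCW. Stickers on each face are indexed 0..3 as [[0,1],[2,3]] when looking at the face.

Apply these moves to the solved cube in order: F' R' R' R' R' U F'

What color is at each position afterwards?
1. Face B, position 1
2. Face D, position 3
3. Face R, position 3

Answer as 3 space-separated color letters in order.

Answer: W Y R

Derivation:
After move 1 (F'): F=GGGG U=WWRR R=YRYR D=OOYY L=OWOW
After move 2 (R'): R=RRYY U=WBRB F=GWGR D=OGYG B=YBOB
After move 3 (R'): R=RYRY U=WORY F=GBGB D=OWYR B=GBGB
After move 4 (R'): R=YYRR U=WGRG F=GOGY D=OBYB B=RBWB
After move 5 (R'): R=YRYR U=WWRR F=GGGG D=OOYY B=BBBB
After move 6 (U): U=RWRW F=YRGG R=BBYR B=OWBB L=GGOW
After move 7 (F'): F=RGYG U=RWBY R=OBOR D=GWYY L=GWOR
Query 1: B[1] = W
Query 2: D[3] = Y
Query 3: R[3] = R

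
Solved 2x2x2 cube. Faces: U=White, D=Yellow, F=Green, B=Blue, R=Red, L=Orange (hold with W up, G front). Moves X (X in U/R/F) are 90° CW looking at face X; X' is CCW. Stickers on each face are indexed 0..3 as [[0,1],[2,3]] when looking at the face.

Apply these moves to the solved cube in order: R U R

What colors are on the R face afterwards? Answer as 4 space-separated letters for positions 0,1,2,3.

After move 1 (R): R=RRRR U=WGWG F=GYGY D=YBYB B=WBWB
After move 2 (U): U=WWGG F=RRGY R=WBRR B=OOWB L=GYOO
After move 3 (R): R=RWRB U=WRGY F=RBGB D=YWYO B=GOWB
Query: R face = RWRB

Answer: R W R B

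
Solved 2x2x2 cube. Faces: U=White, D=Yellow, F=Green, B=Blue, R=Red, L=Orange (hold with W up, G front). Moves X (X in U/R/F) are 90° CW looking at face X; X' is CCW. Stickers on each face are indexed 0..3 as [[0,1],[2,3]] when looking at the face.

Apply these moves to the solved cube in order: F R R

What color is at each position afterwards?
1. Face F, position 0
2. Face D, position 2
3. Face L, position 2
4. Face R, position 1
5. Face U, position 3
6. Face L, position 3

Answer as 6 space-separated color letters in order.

After move 1 (F): F=GGGG U=WWOO R=WRWR D=RRYY L=OYOY
After move 2 (R): R=WWRR U=WGOG F=GRGY D=RBYB B=OBWB
After move 3 (R): R=RWRW U=WROY F=GBGB D=RWYO B=GBGB
Query 1: F[0] = G
Query 2: D[2] = Y
Query 3: L[2] = O
Query 4: R[1] = W
Query 5: U[3] = Y
Query 6: L[3] = Y

Answer: G Y O W Y Y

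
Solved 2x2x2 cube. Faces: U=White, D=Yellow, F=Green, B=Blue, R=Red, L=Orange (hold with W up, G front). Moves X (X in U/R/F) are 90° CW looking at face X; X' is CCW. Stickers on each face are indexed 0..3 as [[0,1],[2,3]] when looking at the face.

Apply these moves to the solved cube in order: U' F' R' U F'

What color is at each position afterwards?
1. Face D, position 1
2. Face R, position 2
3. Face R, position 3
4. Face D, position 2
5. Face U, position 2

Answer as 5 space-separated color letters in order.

After move 1 (U'): U=WWWW F=OOGG R=GGRR B=RRBB L=BBOO
After move 2 (F'): F=OGOG U=WWGR R=YGYR D=BOYY L=BWOW
After move 3 (R'): R=GRYY U=WBGR F=OWOR D=BGYG B=YROB
After move 4 (U): U=GWRB F=GROR R=YRYY B=BWOB L=OWOW
After move 5 (F'): F=RRGO U=GWYY R=GRBY D=WWYG L=OBOR
Query 1: D[1] = W
Query 2: R[2] = B
Query 3: R[3] = Y
Query 4: D[2] = Y
Query 5: U[2] = Y

Answer: W B Y Y Y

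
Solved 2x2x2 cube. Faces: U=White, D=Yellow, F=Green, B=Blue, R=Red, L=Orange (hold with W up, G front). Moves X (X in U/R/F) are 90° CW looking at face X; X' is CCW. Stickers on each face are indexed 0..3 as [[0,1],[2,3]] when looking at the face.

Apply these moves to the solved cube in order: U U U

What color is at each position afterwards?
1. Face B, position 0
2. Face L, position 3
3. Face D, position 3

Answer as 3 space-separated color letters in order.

Answer: R O Y

Derivation:
After move 1 (U): U=WWWW F=RRGG R=BBRR B=OOBB L=GGOO
After move 2 (U): U=WWWW F=BBGG R=OORR B=GGBB L=RROO
After move 3 (U): U=WWWW F=OOGG R=GGRR B=RRBB L=BBOO
Query 1: B[0] = R
Query 2: L[3] = O
Query 3: D[3] = Y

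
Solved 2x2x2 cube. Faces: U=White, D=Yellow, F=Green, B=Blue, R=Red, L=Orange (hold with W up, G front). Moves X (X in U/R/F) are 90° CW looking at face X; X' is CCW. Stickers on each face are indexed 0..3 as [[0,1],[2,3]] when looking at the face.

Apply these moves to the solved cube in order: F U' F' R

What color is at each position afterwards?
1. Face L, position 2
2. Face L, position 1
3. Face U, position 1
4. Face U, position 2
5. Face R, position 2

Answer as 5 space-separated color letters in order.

Answer: O O G G R

Derivation:
After move 1 (F): F=GGGG U=WWOO R=WRWR D=RRYY L=OYOY
After move 2 (U'): U=WOWO F=OYGG R=GGWR B=WRBB L=BBOY
After move 3 (F'): F=YGOG U=WOGW R=RGRR D=BYYY L=BOOW
After move 4 (R): R=RRRG U=WGGG F=YYOY D=BBYW B=WROB
Query 1: L[2] = O
Query 2: L[1] = O
Query 3: U[1] = G
Query 4: U[2] = G
Query 5: R[2] = R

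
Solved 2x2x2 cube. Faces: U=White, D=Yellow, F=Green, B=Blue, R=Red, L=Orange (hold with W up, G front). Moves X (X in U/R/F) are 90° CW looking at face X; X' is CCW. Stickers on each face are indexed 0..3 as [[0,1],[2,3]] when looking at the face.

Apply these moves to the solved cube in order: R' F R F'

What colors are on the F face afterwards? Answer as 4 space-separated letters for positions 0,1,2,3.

After move 1 (R'): R=RRRR U=WBWB F=GWGW D=YGYG B=YBYB
After move 2 (F): F=GGWW U=WBOO R=WRBR D=RRYG L=OYOG
After move 3 (R): R=BWRR U=WGOW F=GRWG D=RYYY B=OBBB
After move 4 (F'): F=RGGW U=WGBR R=YWRR D=YGYY L=OWOO
Query: F face = RGGW

Answer: R G G W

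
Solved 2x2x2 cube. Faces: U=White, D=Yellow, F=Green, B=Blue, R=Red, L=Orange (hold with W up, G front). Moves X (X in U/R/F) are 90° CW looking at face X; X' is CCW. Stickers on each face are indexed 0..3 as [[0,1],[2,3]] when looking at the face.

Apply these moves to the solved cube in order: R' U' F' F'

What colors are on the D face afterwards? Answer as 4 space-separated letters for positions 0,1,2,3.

After move 1 (R'): R=RRRR U=WBWB F=GWGW D=YGYG B=YBYB
After move 2 (U'): U=BBWW F=OOGW R=GWRR B=RRYB L=YBOO
After move 3 (F'): F=OWOG U=BBGR R=GWYR D=BOYG L=YWOW
After move 4 (F'): F=WGOO U=BBGY R=OWBR D=WWYG L=YROG
Query: D face = WWYG

Answer: W W Y G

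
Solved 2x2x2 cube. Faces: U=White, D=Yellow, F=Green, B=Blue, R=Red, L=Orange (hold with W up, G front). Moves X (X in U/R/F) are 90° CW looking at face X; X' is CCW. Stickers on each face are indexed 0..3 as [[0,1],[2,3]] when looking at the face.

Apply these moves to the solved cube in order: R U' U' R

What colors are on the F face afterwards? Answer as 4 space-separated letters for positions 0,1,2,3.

Answer: W B G B

Derivation:
After move 1 (R): R=RRRR U=WGWG F=GYGY D=YBYB B=WBWB
After move 2 (U'): U=GGWW F=OOGY R=GYRR B=RRWB L=WBOO
After move 3 (U'): U=GWGW F=WBGY R=OORR B=GYWB L=RROO
After move 4 (R): R=RORO U=GBGY F=WBGB D=YWYG B=WYWB
Query: F face = WBGB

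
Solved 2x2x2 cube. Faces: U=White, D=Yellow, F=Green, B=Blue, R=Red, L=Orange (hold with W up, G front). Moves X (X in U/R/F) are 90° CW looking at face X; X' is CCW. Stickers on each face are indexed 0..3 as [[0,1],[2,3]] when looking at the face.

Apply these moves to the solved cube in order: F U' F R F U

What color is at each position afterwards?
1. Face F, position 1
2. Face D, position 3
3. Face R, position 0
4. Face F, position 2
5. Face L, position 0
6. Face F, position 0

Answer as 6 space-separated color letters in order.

After move 1 (F): F=GGGG U=WWOO R=WRWR D=RRYY L=OYOY
After move 2 (U'): U=WOWO F=OYGG R=GGWR B=WRBB L=BBOY
After move 3 (F): F=GOGY U=WOYB R=WGOR D=WGYY L=BROR
After move 4 (R): R=OWRG U=WOYY F=GGGY D=WBYW B=BROB
After move 5 (F): F=GGYG U=WORR R=YWYG D=ROYW L=BWOB
After move 6 (U): U=RWRO F=YWYG R=BRYG B=BWOB L=GGOB
Query 1: F[1] = W
Query 2: D[3] = W
Query 3: R[0] = B
Query 4: F[2] = Y
Query 5: L[0] = G
Query 6: F[0] = Y

Answer: W W B Y G Y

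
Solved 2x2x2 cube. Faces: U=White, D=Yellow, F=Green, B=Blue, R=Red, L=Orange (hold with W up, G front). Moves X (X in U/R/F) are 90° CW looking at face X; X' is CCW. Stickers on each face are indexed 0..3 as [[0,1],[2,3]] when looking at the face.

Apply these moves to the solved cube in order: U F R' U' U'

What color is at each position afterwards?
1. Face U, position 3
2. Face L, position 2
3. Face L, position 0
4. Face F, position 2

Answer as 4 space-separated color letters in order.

After move 1 (U): U=WWWW F=RRGG R=BBRR B=OOBB L=GGOO
After move 2 (F): F=GRGR U=WWOG R=WBWR D=RBYY L=GYOY
After move 3 (R'): R=BRWW U=WBOO F=GWGG D=RRYR B=YOBB
After move 4 (U'): U=BOWO F=GYGG R=GWWW B=BRBB L=YOOY
After move 5 (U'): U=OOBW F=YOGG R=GYWW B=GWBB L=BROY
Query 1: U[3] = W
Query 2: L[2] = O
Query 3: L[0] = B
Query 4: F[2] = G

Answer: W O B G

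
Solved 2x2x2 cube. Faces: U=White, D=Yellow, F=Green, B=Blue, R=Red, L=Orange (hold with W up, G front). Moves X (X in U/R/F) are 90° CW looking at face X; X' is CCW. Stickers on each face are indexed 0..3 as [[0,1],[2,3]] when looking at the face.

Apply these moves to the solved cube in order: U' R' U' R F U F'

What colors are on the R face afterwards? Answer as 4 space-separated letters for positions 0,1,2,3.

After move 1 (U'): U=WWWW F=OOGG R=GGRR B=RRBB L=BBOO
After move 2 (R'): R=GRGR U=WBWR F=OWGW D=YOYG B=YRYB
After move 3 (U'): U=BRWW F=BBGW R=OWGR B=GRYB L=YROO
After move 4 (R): R=GORW U=BBWW F=BOGG D=YYYG B=WRRB
After move 5 (F): F=GBGO U=BBOR R=WOWW D=RGYG L=YYOY
After move 6 (U): U=OBRB F=WOGO R=WRWW B=YYRB L=GBOY
After move 7 (F'): F=OOWG U=OBWW R=GRRW D=BYYG L=GBOR
Query: R face = GRRW

Answer: G R R W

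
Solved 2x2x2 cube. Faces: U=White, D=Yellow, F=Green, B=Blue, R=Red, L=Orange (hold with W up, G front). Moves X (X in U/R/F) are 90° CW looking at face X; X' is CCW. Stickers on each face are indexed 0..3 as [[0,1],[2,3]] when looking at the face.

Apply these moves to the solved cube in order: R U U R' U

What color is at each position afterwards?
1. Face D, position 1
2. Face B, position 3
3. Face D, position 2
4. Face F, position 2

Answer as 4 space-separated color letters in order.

Answer: B B Y G

Derivation:
After move 1 (R): R=RRRR U=WGWG F=GYGY D=YBYB B=WBWB
After move 2 (U): U=WWGG F=RRGY R=WBRR B=OOWB L=GYOO
After move 3 (U): U=GWGW F=WBGY R=OORR B=GYWB L=RROO
After move 4 (R'): R=OROR U=GWGG F=WWGW D=YBYY B=BYBB
After move 5 (U): U=GGGW F=ORGW R=BYOR B=RRBB L=WWOO
Query 1: D[1] = B
Query 2: B[3] = B
Query 3: D[2] = Y
Query 4: F[2] = G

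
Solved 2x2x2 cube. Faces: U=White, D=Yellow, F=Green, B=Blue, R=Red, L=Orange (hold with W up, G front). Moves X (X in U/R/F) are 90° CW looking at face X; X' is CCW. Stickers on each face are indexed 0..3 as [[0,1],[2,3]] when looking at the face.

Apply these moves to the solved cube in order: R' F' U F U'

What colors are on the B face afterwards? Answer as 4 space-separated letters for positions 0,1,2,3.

Answer: R B Y B

Derivation:
After move 1 (R'): R=RRRR U=WBWB F=GWGW D=YGYG B=YBYB
After move 2 (F'): F=WWGG U=WBRR R=GRYR D=OOYG L=OBOW
After move 3 (U): U=RWRB F=GRGG R=YBYR B=OBYB L=WWOW
After move 4 (F): F=GGGR U=RWWW R=RBBR D=YYYG L=WOOO
After move 5 (U'): U=WWRW F=WOGR R=GGBR B=RBYB L=OBOO
Query: B face = RBYB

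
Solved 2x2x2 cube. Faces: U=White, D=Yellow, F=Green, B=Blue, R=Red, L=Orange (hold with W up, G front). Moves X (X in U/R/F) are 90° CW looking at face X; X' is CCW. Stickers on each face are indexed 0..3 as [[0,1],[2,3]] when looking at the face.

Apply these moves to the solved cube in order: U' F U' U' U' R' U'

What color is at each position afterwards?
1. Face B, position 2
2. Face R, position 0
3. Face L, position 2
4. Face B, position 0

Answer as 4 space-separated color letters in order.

After move 1 (U'): U=WWWW F=OOGG R=GGRR B=RRBB L=BBOO
After move 2 (F): F=GOGO U=WWOB R=WGWR D=RGYY L=BYOY
After move 3 (U'): U=WBWO F=BYGO R=GOWR B=WGBB L=RROY
After move 4 (U'): U=BOWW F=RRGO R=BYWR B=GOBB L=WGOY
After move 5 (U'): U=OWBW F=WGGO R=RRWR B=BYBB L=GOOY
After move 6 (R'): R=RRRW U=OBBB F=WWGW D=RGYO B=YYGB
After move 7 (U'): U=BBOB F=GOGW R=WWRW B=RRGB L=YYOY
Query 1: B[2] = G
Query 2: R[0] = W
Query 3: L[2] = O
Query 4: B[0] = R

Answer: G W O R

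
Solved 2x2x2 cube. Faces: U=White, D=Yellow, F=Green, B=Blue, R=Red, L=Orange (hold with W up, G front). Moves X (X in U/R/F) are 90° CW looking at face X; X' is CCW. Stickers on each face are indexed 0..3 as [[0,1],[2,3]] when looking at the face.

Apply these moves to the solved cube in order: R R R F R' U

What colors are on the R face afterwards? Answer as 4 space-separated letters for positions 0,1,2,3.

Answer: G B W B

Derivation:
After move 1 (R): R=RRRR U=WGWG F=GYGY D=YBYB B=WBWB
After move 2 (R): R=RRRR U=WYWY F=GBGB D=YWYW B=GBGB
After move 3 (R): R=RRRR U=WBWB F=GWGW D=YGYG B=YBYB
After move 4 (F): F=GGWW U=WBOO R=WRBR D=RRYG L=OYOG
After move 5 (R'): R=RRWB U=WYOY F=GBWO D=RGYW B=GBRB
After move 6 (U): U=OWYY F=RRWO R=GBWB B=OYRB L=GBOG
Query: R face = GBWB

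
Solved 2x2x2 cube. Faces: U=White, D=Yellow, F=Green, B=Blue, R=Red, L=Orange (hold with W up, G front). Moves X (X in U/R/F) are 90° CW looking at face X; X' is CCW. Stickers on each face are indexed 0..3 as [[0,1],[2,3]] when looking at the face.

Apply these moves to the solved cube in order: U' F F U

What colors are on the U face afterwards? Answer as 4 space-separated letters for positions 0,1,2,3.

Answer: Y W Y W

Derivation:
After move 1 (U'): U=WWWW F=OOGG R=GGRR B=RRBB L=BBOO
After move 2 (F): F=GOGO U=WWOB R=WGWR D=RGYY L=BYOY
After move 3 (F): F=GGOO U=WWYY R=OGBR D=WWYY L=BROG
After move 4 (U): U=YWYW F=OGOO R=RRBR B=BRBB L=GGOG
Query: U face = YWYW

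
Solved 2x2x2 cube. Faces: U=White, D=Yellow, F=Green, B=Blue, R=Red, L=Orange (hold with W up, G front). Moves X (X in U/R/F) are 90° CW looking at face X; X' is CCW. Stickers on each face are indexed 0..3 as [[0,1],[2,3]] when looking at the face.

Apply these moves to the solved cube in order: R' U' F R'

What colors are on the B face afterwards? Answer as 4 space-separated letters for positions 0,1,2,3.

After move 1 (R'): R=RRRR U=WBWB F=GWGW D=YGYG B=YBYB
After move 2 (U'): U=BBWW F=OOGW R=GWRR B=RRYB L=YBOO
After move 3 (F): F=GOWO U=BBOB R=WWWR D=RGYG L=YYOG
After move 4 (R'): R=WRWW U=BYOR F=GBWB D=ROYO B=GRGB
Query: B face = GRGB

Answer: G R G B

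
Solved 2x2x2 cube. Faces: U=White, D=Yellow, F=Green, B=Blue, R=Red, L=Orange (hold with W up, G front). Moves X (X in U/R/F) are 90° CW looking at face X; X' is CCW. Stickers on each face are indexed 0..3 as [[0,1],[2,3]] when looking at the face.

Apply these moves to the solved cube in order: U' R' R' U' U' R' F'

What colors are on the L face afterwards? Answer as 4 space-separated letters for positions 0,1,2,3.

After move 1 (U'): U=WWWW F=OOGG R=GGRR B=RRBB L=BBOO
After move 2 (R'): R=GRGR U=WBWR F=OWGW D=YOYG B=YRYB
After move 3 (R'): R=RRGG U=WYWY F=OBGR D=YWYW B=GROB
After move 4 (U'): U=YYWW F=BBGR R=OBGG B=RROB L=GROO
After move 5 (U'): U=YWYW F=GRGR R=BBGG B=OBOB L=RROO
After move 6 (R'): R=BGBG U=YOYO F=GWGW D=YRYR B=WBWB
After move 7 (F'): F=WWGG U=YOBB R=RGYG D=ROYR L=ROOY
Query: L face = ROOY

Answer: R O O Y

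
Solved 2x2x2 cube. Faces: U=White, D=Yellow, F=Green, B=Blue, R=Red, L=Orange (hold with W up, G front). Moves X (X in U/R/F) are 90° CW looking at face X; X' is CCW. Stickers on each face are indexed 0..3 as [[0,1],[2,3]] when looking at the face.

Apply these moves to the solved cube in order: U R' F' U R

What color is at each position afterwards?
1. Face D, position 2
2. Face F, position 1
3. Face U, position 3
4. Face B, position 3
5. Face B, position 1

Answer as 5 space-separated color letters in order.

Answer: Y O G B O

Derivation:
After move 1 (U): U=WWWW F=RRGG R=BBRR B=OOBB L=GGOO
After move 2 (R'): R=BRBR U=WBWO F=RWGW D=YRYG B=YOYB
After move 3 (F'): F=WWRG U=WBBB R=RRYR D=GOYG L=GOOW
After move 4 (U): U=BWBB F=RRRG R=YOYR B=GOYB L=WWOW
After move 5 (R): R=YYRO U=BRBG F=RORG D=GYYG B=BOWB
Query 1: D[2] = Y
Query 2: F[1] = O
Query 3: U[3] = G
Query 4: B[3] = B
Query 5: B[1] = O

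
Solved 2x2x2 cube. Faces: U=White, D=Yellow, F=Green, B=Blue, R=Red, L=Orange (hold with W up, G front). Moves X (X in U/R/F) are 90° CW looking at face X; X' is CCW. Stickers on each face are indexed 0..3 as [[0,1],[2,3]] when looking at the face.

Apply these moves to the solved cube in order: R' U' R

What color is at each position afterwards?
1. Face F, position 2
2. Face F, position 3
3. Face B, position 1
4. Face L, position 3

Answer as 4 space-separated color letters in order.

Answer: G G R O

Derivation:
After move 1 (R'): R=RRRR U=WBWB F=GWGW D=YGYG B=YBYB
After move 2 (U'): U=BBWW F=OOGW R=GWRR B=RRYB L=YBOO
After move 3 (R): R=RGRW U=BOWW F=OGGG D=YYYR B=WRBB
Query 1: F[2] = G
Query 2: F[3] = G
Query 3: B[1] = R
Query 4: L[3] = O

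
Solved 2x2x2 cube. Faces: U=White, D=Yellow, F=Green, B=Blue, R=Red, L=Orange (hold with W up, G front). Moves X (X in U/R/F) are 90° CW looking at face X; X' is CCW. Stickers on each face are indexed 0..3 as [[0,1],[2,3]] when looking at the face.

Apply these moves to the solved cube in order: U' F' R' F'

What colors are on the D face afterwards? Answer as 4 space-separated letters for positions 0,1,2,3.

Answer: W W Y G

Derivation:
After move 1 (U'): U=WWWW F=OOGG R=GGRR B=RRBB L=BBOO
After move 2 (F'): F=OGOG U=WWGR R=YGYR D=BOYY L=BWOW
After move 3 (R'): R=GRYY U=WBGR F=OWOR D=BGYG B=YROB
After move 4 (F'): F=WROO U=WBGY R=GRBY D=WWYG L=BROG
Query: D face = WWYG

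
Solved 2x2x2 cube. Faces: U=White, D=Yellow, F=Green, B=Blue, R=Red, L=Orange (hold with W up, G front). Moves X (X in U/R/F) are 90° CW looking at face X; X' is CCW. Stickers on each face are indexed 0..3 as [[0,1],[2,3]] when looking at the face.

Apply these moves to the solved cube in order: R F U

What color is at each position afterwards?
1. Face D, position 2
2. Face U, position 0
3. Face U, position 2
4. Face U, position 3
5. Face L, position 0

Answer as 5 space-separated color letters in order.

Answer: Y O O G G

Derivation:
After move 1 (R): R=RRRR U=WGWG F=GYGY D=YBYB B=WBWB
After move 2 (F): F=GGYY U=WGOO R=WRGR D=RRYB L=OYOB
After move 3 (U): U=OWOG F=WRYY R=WBGR B=OYWB L=GGOB
Query 1: D[2] = Y
Query 2: U[0] = O
Query 3: U[2] = O
Query 4: U[3] = G
Query 5: L[0] = G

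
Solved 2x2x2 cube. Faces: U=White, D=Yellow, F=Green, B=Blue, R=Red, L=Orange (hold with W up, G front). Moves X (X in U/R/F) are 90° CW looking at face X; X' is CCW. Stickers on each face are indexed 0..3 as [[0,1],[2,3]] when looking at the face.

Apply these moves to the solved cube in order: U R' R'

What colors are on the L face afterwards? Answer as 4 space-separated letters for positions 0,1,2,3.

After move 1 (U): U=WWWW F=RRGG R=BBRR B=OOBB L=GGOO
After move 2 (R'): R=BRBR U=WBWO F=RWGW D=YRYG B=YOYB
After move 3 (R'): R=RRBB U=WYWY F=RBGO D=YWYW B=GORB
Query: L face = GGOO

Answer: G G O O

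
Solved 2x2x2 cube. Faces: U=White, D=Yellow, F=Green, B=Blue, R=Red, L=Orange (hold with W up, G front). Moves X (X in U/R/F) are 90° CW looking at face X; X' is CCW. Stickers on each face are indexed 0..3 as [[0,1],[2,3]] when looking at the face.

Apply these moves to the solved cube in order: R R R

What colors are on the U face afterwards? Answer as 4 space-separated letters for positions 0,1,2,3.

Answer: W B W B

Derivation:
After move 1 (R): R=RRRR U=WGWG F=GYGY D=YBYB B=WBWB
After move 2 (R): R=RRRR U=WYWY F=GBGB D=YWYW B=GBGB
After move 3 (R): R=RRRR U=WBWB F=GWGW D=YGYG B=YBYB
Query: U face = WBWB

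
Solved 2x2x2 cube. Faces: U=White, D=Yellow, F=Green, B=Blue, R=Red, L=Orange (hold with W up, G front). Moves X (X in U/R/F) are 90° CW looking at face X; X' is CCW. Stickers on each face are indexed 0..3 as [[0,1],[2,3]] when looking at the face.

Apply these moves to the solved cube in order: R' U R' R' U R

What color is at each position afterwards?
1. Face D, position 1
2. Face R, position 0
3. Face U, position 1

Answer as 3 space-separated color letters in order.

Answer: R B R

Derivation:
After move 1 (R'): R=RRRR U=WBWB F=GWGW D=YGYG B=YBYB
After move 2 (U): U=WWBB F=RRGW R=YBRR B=OOYB L=GWOO
After move 3 (R'): R=BRYR U=WYBO F=RWGB D=YRYW B=GOGB
After move 4 (R'): R=RRBY U=WGBG F=RYGO D=YWYB B=WORB
After move 5 (U): U=BWGG F=RRGO R=WOBY B=GWRB L=RYOO
After move 6 (R): R=BWYO U=BRGO F=RWGB D=YRYG B=GWWB
Query 1: D[1] = R
Query 2: R[0] = B
Query 3: U[1] = R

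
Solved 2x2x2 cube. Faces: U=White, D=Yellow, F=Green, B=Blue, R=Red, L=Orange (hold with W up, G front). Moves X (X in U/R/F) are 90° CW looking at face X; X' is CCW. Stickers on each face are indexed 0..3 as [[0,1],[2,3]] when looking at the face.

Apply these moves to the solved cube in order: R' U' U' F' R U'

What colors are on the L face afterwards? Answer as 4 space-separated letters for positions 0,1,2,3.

After move 1 (R'): R=RRRR U=WBWB F=GWGW D=YGYG B=YBYB
After move 2 (U'): U=BBWW F=OOGW R=GWRR B=RRYB L=YBOO
After move 3 (U'): U=BWBW F=YBGW R=OORR B=GWYB L=RROO
After move 4 (F'): F=BWYG U=BWOR R=GOYR D=ROYG L=RWOB
After move 5 (R): R=YGRO U=BWOG F=BOYG D=RYYG B=RWWB
After move 6 (U'): U=WGBO F=RWYG R=BORO B=YGWB L=RWOB
Query: L face = RWOB

Answer: R W O B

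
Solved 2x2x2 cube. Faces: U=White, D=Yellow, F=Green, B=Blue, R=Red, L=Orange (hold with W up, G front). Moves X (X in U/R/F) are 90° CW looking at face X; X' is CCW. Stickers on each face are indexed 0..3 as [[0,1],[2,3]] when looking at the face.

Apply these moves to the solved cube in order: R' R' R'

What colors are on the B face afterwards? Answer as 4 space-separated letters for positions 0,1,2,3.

Answer: W B W B

Derivation:
After move 1 (R'): R=RRRR U=WBWB F=GWGW D=YGYG B=YBYB
After move 2 (R'): R=RRRR U=WYWY F=GBGB D=YWYW B=GBGB
After move 3 (R'): R=RRRR U=WGWG F=GYGY D=YBYB B=WBWB
Query: B face = WBWB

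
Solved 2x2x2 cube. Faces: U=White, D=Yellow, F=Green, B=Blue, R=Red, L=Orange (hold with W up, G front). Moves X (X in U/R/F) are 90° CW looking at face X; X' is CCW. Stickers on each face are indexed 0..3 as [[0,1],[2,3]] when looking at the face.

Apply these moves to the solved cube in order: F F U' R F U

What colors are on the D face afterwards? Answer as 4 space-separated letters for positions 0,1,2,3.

After move 1 (F): F=GGGG U=WWOO R=WRWR D=RRYY L=OYOY
After move 2 (F): F=GGGG U=WWYY R=OROR D=WWYY L=OROR
After move 3 (U'): U=WYWY F=ORGG R=GGOR B=ORBB L=BBOR
After move 4 (R): R=OGRG U=WRWG F=OWGY D=WBYO B=YRYB
After move 5 (F): F=GOYW U=WRRB R=WGGG D=ROYO L=BWOB
After move 6 (U): U=RWBR F=WGYW R=YRGG B=BWYB L=GOOB
Query: D face = ROYO

Answer: R O Y O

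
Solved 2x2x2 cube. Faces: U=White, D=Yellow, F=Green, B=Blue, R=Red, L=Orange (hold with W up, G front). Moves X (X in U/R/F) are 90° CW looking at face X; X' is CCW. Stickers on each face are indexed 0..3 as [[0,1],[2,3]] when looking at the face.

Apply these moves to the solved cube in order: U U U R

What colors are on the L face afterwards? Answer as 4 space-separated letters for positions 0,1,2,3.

Answer: B B O O

Derivation:
After move 1 (U): U=WWWW F=RRGG R=BBRR B=OOBB L=GGOO
After move 2 (U): U=WWWW F=BBGG R=OORR B=GGBB L=RROO
After move 3 (U): U=WWWW F=OOGG R=GGRR B=RRBB L=BBOO
After move 4 (R): R=RGRG U=WOWG F=OYGY D=YBYR B=WRWB
Query: L face = BBOO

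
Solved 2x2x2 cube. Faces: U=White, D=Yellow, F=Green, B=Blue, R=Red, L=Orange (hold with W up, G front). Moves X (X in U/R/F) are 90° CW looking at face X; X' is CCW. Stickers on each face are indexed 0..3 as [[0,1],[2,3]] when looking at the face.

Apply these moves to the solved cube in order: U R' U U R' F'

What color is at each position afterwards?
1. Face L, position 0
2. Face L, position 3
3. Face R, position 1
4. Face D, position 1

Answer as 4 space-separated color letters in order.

After move 1 (U): U=WWWW F=RRGG R=BBRR B=OOBB L=GGOO
After move 2 (R'): R=BRBR U=WBWO F=RWGW D=YRYG B=YOYB
After move 3 (U): U=WWOB F=BRGW R=YOBR B=GGYB L=RWOO
After move 4 (U): U=OWBW F=YOGW R=GGBR B=RWYB L=BROO
After move 5 (R'): R=GRGB U=OYBR F=YWGW D=YOYW B=GWRB
After move 6 (F'): F=WWYG U=OYGG R=ORYB D=ROYW L=BROB
Query 1: L[0] = B
Query 2: L[3] = B
Query 3: R[1] = R
Query 4: D[1] = O

Answer: B B R O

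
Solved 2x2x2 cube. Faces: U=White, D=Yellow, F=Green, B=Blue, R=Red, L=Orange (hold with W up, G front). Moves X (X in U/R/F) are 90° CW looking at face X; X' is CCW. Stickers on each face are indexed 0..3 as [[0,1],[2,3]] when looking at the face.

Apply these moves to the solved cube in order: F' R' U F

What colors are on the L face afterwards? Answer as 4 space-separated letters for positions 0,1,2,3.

After move 1 (F'): F=GGGG U=WWRR R=YRYR D=OOYY L=OWOW
After move 2 (R'): R=RRYY U=WBRB F=GWGR D=OGYG B=YBOB
After move 3 (U): U=RWBB F=RRGR R=YBYY B=OWOB L=GWOW
After move 4 (F): F=GRRR U=RWWW R=BBBY D=YYYG L=GOOG
Query: L face = GOOG

Answer: G O O G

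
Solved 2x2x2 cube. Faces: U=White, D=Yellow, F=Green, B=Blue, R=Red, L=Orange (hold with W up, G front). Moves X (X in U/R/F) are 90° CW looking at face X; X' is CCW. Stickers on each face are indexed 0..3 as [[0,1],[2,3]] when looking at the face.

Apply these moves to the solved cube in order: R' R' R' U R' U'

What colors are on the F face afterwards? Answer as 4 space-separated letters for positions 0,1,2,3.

After move 1 (R'): R=RRRR U=WBWB F=GWGW D=YGYG B=YBYB
After move 2 (R'): R=RRRR U=WYWY F=GBGB D=YWYW B=GBGB
After move 3 (R'): R=RRRR U=WGWG F=GYGY D=YBYB B=WBWB
After move 4 (U): U=WWGG F=RRGY R=WBRR B=OOWB L=GYOO
After move 5 (R'): R=BRWR U=WWGO F=RWGG D=YRYY B=BOBB
After move 6 (U'): U=WOWG F=GYGG R=RWWR B=BRBB L=BOOO
Query: F face = GYGG

Answer: G Y G G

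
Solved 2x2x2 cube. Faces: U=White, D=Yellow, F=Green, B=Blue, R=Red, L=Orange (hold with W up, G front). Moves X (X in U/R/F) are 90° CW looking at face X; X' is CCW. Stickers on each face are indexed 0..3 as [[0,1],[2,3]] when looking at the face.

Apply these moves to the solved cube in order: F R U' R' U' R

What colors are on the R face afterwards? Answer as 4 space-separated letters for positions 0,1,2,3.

Answer: G O R G

Derivation:
After move 1 (F): F=GGGG U=WWOO R=WRWR D=RRYY L=OYOY
After move 2 (R): R=WWRR U=WGOG F=GRGY D=RBYB B=OBWB
After move 3 (U'): U=GGWO F=OYGY R=GRRR B=WWWB L=OBOY
After move 4 (R'): R=RRGR U=GWWW F=OGGO D=RYYY B=BWBB
After move 5 (U'): U=WWGW F=OBGO R=OGGR B=RRBB L=BWOY
After move 6 (R): R=GORG U=WBGO F=OYGY D=RBYR B=WRWB
Query: R face = GORG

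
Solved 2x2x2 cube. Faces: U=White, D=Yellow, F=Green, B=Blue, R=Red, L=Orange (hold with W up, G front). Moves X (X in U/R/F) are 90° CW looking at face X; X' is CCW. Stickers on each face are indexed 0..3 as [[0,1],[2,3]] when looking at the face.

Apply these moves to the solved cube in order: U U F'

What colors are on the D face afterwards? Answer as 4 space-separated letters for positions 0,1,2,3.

After move 1 (U): U=WWWW F=RRGG R=BBRR B=OOBB L=GGOO
After move 2 (U): U=WWWW F=BBGG R=OORR B=GGBB L=RROO
After move 3 (F'): F=BGBG U=WWOR R=YOYR D=ROYY L=RWOW
Query: D face = ROYY

Answer: R O Y Y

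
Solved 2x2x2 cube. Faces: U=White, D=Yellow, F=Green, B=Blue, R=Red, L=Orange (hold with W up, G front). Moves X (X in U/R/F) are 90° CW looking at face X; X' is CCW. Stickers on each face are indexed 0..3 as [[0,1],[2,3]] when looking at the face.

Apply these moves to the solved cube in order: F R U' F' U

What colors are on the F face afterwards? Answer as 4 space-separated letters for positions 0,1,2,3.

After move 1 (F): F=GGGG U=WWOO R=WRWR D=RRYY L=OYOY
After move 2 (R): R=WWRR U=WGOG F=GRGY D=RBYB B=OBWB
After move 3 (U'): U=GGWO F=OYGY R=GRRR B=WWWB L=OBOY
After move 4 (F'): F=YYOG U=GGGR R=BRRR D=BYYB L=OOOW
After move 5 (U): U=GGRG F=BROG R=WWRR B=OOWB L=YYOW
Query: F face = BROG

Answer: B R O G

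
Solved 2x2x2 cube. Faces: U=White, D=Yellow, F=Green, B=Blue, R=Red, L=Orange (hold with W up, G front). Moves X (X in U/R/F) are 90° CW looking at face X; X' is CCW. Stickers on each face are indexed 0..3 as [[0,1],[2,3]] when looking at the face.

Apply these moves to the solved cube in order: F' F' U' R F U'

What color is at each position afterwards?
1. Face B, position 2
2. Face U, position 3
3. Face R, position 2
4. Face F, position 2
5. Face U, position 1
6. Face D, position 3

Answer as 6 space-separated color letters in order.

Answer: Y R G Y B O

Derivation:
After move 1 (F'): F=GGGG U=WWRR R=YRYR D=OOYY L=OWOW
After move 2 (F'): F=GGGG U=WWYY R=OROR D=WWYY L=OROR
After move 3 (U'): U=WYWY F=ORGG R=GGOR B=ORBB L=BBOR
After move 4 (R): R=OGRG U=WRWG F=OWGY D=WBYO B=YRYB
After move 5 (F): F=GOYW U=WRRB R=WGGG D=ROYO L=BWOB
After move 6 (U'): U=RBWR F=BWYW R=GOGG B=WGYB L=YROB
Query 1: B[2] = Y
Query 2: U[3] = R
Query 3: R[2] = G
Query 4: F[2] = Y
Query 5: U[1] = B
Query 6: D[3] = O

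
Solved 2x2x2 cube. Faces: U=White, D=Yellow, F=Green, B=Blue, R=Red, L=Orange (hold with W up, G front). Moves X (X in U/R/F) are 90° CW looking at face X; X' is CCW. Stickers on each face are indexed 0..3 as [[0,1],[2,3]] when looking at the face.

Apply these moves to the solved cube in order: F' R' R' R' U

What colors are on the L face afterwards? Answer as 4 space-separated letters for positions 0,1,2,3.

Answer: G O O W

Derivation:
After move 1 (F'): F=GGGG U=WWRR R=YRYR D=OOYY L=OWOW
After move 2 (R'): R=RRYY U=WBRB F=GWGR D=OGYG B=YBOB
After move 3 (R'): R=RYRY U=WORY F=GBGB D=OWYR B=GBGB
After move 4 (R'): R=YYRR U=WGRG F=GOGY D=OBYB B=RBWB
After move 5 (U): U=RWGG F=YYGY R=RBRR B=OWWB L=GOOW
Query: L face = GOOW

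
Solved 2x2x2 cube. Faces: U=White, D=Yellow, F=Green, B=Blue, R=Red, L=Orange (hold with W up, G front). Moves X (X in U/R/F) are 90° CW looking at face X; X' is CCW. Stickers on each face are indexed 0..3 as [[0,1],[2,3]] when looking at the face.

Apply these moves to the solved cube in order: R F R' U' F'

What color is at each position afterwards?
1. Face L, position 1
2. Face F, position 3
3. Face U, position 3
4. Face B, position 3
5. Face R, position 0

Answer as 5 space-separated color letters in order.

Answer: O Y W B G

Derivation:
After move 1 (R): R=RRRR U=WGWG F=GYGY D=YBYB B=WBWB
After move 2 (F): F=GGYY U=WGOO R=WRGR D=RRYB L=OYOB
After move 3 (R'): R=RRWG U=WWOW F=GGYO D=RGYY B=BBRB
After move 4 (U'): U=WWWO F=OYYO R=GGWG B=RRRB L=BBOB
After move 5 (F'): F=YOOY U=WWGW R=GGRG D=BBYY L=BOOW
Query 1: L[1] = O
Query 2: F[3] = Y
Query 3: U[3] = W
Query 4: B[3] = B
Query 5: R[0] = G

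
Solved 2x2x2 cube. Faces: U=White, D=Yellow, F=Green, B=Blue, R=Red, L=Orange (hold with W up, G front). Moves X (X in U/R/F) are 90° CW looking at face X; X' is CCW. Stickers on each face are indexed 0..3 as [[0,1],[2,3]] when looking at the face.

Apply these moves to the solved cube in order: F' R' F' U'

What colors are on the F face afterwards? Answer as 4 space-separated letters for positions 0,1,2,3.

After move 1 (F'): F=GGGG U=WWRR R=YRYR D=OOYY L=OWOW
After move 2 (R'): R=RRYY U=WBRB F=GWGR D=OGYG B=YBOB
After move 3 (F'): F=WRGG U=WBRY R=GROY D=WWYG L=OBOR
After move 4 (U'): U=BYWR F=OBGG R=WROY B=GROB L=YBOR
Query: F face = OBGG

Answer: O B G G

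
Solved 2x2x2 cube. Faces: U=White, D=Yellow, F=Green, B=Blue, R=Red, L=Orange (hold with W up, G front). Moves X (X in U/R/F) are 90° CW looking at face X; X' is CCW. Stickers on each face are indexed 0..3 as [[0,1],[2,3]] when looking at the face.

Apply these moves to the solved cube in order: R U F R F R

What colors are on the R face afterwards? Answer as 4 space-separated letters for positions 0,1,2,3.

Answer: R O B G

Derivation:
After move 1 (R): R=RRRR U=WGWG F=GYGY D=YBYB B=WBWB
After move 2 (U): U=WWGG F=RRGY R=WBRR B=OOWB L=GYOO
After move 3 (F): F=GRYR U=WWOY R=GBGR D=RWYB L=GYOB
After move 4 (R): R=GGRB U=WROR F=GWYB D=RWYO B=YOWB
After move 5 (F): F=YGBW U=WRBY R=OGRB D=RGYO L=GROW
After move 6 (R): R=ROBG U=WGBW F=YGBO D=RWYY B=YORB
Query: R face = ROBG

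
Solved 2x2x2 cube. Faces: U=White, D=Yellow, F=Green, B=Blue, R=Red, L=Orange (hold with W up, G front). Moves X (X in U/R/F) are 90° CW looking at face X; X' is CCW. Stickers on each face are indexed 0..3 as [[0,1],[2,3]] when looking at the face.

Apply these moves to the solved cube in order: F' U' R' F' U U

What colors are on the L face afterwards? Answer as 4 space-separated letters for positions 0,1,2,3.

Answer: W R O W

Derivation:
After move 1 (F'): F=GGGG U=WWRR R=YRYR D=OOYY L=OWOW
After move 2 (U'): U=WRWR F=OWGG R=GGYR B=YRBB L=BBOW
After move 3 (R'): R=GRGY U=WBWY F=ORGR D=OWYG B=YROB
After move 4 (F'): F=RROG U=WBGG R=WROY D=BWYG L=BYOW
After move 5 (U): U=GWGB F=WROG R=YROY B=BYOB L=RROW
After move 6 (U): U=GGBW F=YROG R=BYOY B=RROB L=WROW
Query: L face = WROW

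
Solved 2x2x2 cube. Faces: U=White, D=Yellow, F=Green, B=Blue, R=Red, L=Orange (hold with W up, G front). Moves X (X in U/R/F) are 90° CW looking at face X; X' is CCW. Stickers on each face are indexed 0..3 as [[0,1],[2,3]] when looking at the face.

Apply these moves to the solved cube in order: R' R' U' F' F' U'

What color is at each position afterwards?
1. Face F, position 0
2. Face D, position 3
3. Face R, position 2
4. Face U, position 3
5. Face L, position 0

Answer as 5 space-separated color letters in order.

After move 1 (R'): R=RRRR U=WBWB F=GWGW D=YGYG B=YBYB
After move 2 (R'): R=RRRR U=WYWY F=GBGB D=YWYW B=GBGB
After move 3 (U'): U=YYWW F=OOGB R=GBRR B=RRGB L=GBOO
After move 4 (F'): F=OBOG U=YYGR R=WBYR D=BOYW L=GWOW
After move 5 (F'): F=BGOO U=YYWY R=OBBR D=WWYW L=GROG
After move 6 (U'): U=YYYW F=GROO R=BGBR B=OBGB L=RROG
Query 1: F[0] = G
Query 2: D[3] = W
Query 3: R[2] = B
Query 4: U[3] = W
Query 5: L[0] = R

Answer: G W B W R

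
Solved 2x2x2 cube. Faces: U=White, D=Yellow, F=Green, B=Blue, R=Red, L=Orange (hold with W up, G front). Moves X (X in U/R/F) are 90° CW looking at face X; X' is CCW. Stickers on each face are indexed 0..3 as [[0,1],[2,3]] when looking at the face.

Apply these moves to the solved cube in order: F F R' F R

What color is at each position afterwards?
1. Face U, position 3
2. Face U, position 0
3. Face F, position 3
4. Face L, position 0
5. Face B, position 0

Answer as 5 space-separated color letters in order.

After move 1 (F): F=GGGG U=WWOO R=WRWR D=RRYY L=OYOY
After move 2 (F): F=GGGG U=WWYY R=OROR D=WWYY L=OROR
After move 3 (R'): R=RROO U=WBYB F=GWGY D=WGYG B=YBWB
After move 4 (F): F=GGYW U=WBRR R=YRBO D=ORYG L=OWOG
After move 5 (R): R=BYOR U=WGRW F=GRYG D=OWYY B=RBBB
Query 1: U[3] = W
Query 2: U[0] = W
Query 3: F[3] = G
Query 4: L[0] = O
Query 5: B[0] = R

Answer: W W G O R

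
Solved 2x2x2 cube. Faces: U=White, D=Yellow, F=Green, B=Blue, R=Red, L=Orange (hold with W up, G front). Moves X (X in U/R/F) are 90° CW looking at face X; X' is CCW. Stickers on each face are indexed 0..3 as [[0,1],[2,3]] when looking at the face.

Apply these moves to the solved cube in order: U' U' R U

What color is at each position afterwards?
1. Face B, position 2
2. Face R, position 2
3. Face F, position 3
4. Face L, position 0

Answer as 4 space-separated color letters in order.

Answer: W R Y B

Derivation:
After move 1 (U'): U=WWWW F=OOGG R=GGRR B=RRBB L=BBOO
After move 2 (U'): U=WWWW F=BBGG R=OORR B=GGBB L=RROO
After move 3 (R): R=RORO U=WBWG F=BYGY D=YBYG B=WGWB
After move 4 (U): U=WWGB F=ROGY R=WGRO B=RRWB L=BYOO
Query 1: B[2] = W
Query 2: R[2] = R
Query 3: F[3] = Y
Query 4: L[0] = B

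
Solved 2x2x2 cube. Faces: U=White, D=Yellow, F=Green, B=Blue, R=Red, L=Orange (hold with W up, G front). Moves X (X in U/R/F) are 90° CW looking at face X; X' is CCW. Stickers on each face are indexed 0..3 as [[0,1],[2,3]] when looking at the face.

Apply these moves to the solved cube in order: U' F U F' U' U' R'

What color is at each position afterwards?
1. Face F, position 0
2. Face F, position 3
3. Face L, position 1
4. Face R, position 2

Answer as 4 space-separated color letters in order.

Answer: B O R G

Derivation:
After move 1 (U'): U=WWWW F=OOGG R=GGRR B=RRBB L=BBOO
After move 2 (F): F=GOGO U=WWOB R=WGWR D=RGYY L=BYOY
After move 3 (U): U=OWBW F=WGGO R=RRWR B=BYBB L=GOOY
After move 4 (F'): F=GOWG U=OWRW R=GRRR D=OYYY L=GWOB
After move 5 (U'): U=WWOR F=GWWG R=GORR B=GRBB L=BYOB
After move 6 (U'): U=WRWO F=BYWG R=GWRR B=GOBB L=GROB
After move 7 (R'): R=WRGR U=WBWG F=BRWO D=OYYG B=YOYB
Query 1: F[0] = B
Query 2: F[3] = O
Query 3: L[1] = R
Query 4: R[2] = G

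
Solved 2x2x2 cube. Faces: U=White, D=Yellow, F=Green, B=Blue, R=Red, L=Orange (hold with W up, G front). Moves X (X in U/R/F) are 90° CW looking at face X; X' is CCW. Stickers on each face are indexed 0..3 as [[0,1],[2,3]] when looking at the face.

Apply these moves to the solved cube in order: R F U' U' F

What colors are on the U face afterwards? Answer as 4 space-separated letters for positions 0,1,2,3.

Answer: O O B R

Derivation:
After move 1 (R): R=RRRR U=WGWG F=GYGY D=YBYB B=WBWB
After move 2 (F): F=GGYY U=WGOO R=WRGR D=RRYB L=OYOB
After move 3 (U'): U=GOWO F=OYYY R=GGGR B=WRWB L=WBOB
After move 4 (U'): U=OOGW F=WBYY R=OYGR B=GGWB L=WROB
After move 5 (F): F=YWYB U=OOBR R=GYWR D=GOYB L=WROR
Query: U face = OOBR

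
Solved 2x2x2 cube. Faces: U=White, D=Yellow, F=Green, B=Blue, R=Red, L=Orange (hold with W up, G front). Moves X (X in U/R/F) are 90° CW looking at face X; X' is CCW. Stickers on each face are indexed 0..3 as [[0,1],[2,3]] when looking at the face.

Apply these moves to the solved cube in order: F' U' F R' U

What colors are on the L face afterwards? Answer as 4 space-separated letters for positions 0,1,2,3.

After move 1 (F'): F=GGGG U=WWRR R=YRYR D=OOYY L=OWOW
After move 2 (U'): U=WRWR F=OWGG R=GGYR B=YRBB L=BBOW
After move 3 (F): F=GOGW U=WRWB R=WGRR D=YGYY L=BOOO
After move 4 (R'): R=GRWR U=WBWY F=GRGB D=YOYW B=YRGB
After move 5 (U): U=WWYB F=GRGB R=YRWR B=BOGB L=GROO
Query: L face = GROO

Answer: G R O O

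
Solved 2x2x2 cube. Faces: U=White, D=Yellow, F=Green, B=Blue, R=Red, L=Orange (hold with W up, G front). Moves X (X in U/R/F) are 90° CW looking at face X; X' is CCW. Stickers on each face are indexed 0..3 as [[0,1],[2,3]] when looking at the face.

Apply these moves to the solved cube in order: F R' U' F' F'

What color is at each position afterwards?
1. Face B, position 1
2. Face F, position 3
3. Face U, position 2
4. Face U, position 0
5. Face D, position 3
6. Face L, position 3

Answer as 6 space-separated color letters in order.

After move 1 (F): F=GGGG U=WWOO R=WRWR D=RRYY L=OYOY
After move 2 (R'): R=RRWW U=WBOB F=GWGO D=RGYG B=YBRB
After move 3 (U'): U=BBWO F=OYGO R=GWWW B=RRRB L=YBOY
After move 4 (F'): F=YOOG U=BBGW R=GWRW D=BYYG L=YOOW
After move 5 (F'): F=OGYO U=BBGR R=YWBW D=OWYG L=YWOG
Query 1: B[1] = R
Query 2: F[3] = O
Query 3: U[2] = G
Query 4: U[0] = B
Query 5: D[3] = G
Query 6: L[3] = G

Answer: R O G B G G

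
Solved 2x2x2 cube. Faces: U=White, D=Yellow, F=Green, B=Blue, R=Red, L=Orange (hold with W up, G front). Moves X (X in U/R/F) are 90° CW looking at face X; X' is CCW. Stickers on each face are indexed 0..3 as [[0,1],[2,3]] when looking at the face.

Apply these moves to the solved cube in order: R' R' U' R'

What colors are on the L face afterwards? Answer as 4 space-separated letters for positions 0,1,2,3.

After move 1 (R'): R=RRRR U=WBWB F=GWGW D=YGYG B=YBYB
After move 2 (R'): R=RRRR U=WYWY F=GBGB D=YWYW B=GBGB
After move 3 (U'): U=YYWW F=OOGB R=GBRR B=RRGB L=GBOO
After move 4 (R'): R=BRGR U=YGWR F=OYGW D=YOYB B=WRWB
Query: L face = GBOO

Answer: G B O O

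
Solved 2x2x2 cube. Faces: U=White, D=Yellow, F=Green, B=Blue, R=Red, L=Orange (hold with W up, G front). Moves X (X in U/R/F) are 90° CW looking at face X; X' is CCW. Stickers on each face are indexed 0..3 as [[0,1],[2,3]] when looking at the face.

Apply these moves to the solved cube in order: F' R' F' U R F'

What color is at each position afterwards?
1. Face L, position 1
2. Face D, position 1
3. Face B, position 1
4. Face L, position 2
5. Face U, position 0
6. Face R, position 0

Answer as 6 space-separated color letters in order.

Answer: G R B O R O

Derivation:
After move 1 (F'): F=GGGG U=WWRR R=YRYR D=OOYY L=OWOW
After move 2 (R'): R=RRYY U=WBRB F=GWGR D=OGYG B=YBOB
After move 3 (F'): F=WRGG U=WBRY R=GROY D=WWYG L=OBOR
After move 4 (U): U=RWYB F=GRGG R=YBOY B=OBOB L=WROR
After move 5 (R): R=OYYB U=RRYG F=GWGG D=WOYO B=BBWB
After move 6 (F'): F=WGGG U=RROY R=OYWB D=RRYO L=WGOY
Query 1: L[1] = G
Query 2: D[1] = R
Query 3: B[1] = B
Query 4: L[2] = O
Query 5: U[0] = R
Query 6: R[0] = O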